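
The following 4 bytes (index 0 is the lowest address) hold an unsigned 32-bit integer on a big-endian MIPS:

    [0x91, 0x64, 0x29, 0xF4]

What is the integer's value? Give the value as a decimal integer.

Big-endian: lowest address holds the most-significant byte.
The bytes are already most-significant first: 0x916429F4.
0x916429F4 = 2439260660.

2439260660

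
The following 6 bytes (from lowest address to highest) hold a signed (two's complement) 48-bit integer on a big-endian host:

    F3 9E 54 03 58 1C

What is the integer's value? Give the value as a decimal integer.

Big-endian stores the most-significant byte at the lowest address.
The bytes are already most-significant first: 0xF39E5403581C.
Top bit is set, so as a signed 48-bit value this is 0xF39E5403581C − 2^48 = -13613636823012.

-13613636823012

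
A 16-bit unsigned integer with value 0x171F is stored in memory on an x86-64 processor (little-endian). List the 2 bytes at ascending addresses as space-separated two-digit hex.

Split into bytes (most-significant first): 17 1F.
In little-endian order the low byte comes first in memory.
So at ascending addresses the bytes are 1F 17.

1F 17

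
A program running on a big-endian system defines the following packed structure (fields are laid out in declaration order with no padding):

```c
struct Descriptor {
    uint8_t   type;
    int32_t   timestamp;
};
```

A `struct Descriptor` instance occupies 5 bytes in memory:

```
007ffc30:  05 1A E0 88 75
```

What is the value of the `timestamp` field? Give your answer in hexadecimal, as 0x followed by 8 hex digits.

`timestamp` follows `type` (1 byte), so it starts at byte offset 1 and occupies 4 bytes.
Bytes at offsets 1..4: 1A E0 88 75.
Big-endian stores the most-significant byte at the lowest address.
The bytes are already most-significant first: 0x1AE08875.

0x1AE08875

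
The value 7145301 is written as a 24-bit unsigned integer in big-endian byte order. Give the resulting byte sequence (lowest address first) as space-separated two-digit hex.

7145301 in hexadecimal, padded to 24 bits, is 0x6D0755.
Split into bytes (most-significant first): 6D 07 55.
Big-endian: lowest address holds the most-significant byte.
So the memory order matches the most-significant-first order: 6D 07 55.

6D 07 55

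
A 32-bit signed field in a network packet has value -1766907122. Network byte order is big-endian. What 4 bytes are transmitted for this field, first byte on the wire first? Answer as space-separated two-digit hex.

Two's complement of -1766907122 in 32 bits: 1766907122 = 0x6950DCF2; invert → 0x96AF230D; add 1 → 0x96AF230E.
Split into bytes (most-significant first): 96 AF 23 0E.
Big-endian stores the most-significant byte at the lowest address.
So the memory order matches the most-significant-first order: 96 AF 23 0E.

96 AF 23 0E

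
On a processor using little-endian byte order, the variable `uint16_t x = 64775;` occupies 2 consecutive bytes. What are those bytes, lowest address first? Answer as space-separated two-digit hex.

07 FD

64775 in hexadecimal, padded to 16 bits, is 0xFD07.
Split into bytes (most-significant first): FD 07.
Little-endian stores the least-significant byte at the lowest address.
So at ascending addresses the bytes are 07 FD.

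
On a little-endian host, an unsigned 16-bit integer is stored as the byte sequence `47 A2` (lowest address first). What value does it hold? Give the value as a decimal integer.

41543

Little-endian stores the least-significant byte at the lowest address.
Reassemble most-significant byte first: A2 47 → 0xA247.
0xA247 = 41543.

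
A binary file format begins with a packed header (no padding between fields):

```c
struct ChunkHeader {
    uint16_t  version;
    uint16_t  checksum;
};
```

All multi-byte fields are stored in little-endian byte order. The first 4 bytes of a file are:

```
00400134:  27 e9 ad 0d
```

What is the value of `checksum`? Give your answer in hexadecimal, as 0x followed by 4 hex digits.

0x0DAD

`checksum` follows `version` (2 bytes), so it starts at byte offset 2 and occupies 2 bytes.
Bytes at offsets 2..3: AD 0D.
Little-endian stores the least-significant byte at the lowest address.
Reassemble most-significant byte first: 0D AD → 0x0DAD.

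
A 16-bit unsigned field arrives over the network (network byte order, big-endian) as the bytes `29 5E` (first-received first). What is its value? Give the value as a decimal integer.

10590

Big-endian stores the most-significant byte at the lowest address.
The bytes are already most-significant first: 0x295E.
0x295E = 10590.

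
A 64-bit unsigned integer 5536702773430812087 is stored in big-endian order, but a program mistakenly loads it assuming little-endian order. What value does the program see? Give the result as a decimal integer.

13221798254415566412

5536702773430812087 in 64-bit hexadecimal is 0x4CD651D675437DB7.
Stored big-endian, the bytes at ascending addresses are 4C D6 51 D6 75 43 7D B7.
Read back as little-endian, the first byte is least significant, giving 0xB77D4375D651D64C.
0xB77D4375D651D64C = 13221798254415566412.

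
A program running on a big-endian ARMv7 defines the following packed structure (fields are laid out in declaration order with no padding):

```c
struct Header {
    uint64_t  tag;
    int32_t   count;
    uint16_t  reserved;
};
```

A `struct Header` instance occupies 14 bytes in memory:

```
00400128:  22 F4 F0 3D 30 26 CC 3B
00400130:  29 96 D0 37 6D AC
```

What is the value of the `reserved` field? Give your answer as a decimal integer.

`reserved` follows `tag` (8 B), `count` (4 B), so it starts at offset 8 + 4 = 12 and occupies 2 bytes.
Bytes at offsets 12..13: 6D AC.
Big-endian: lowest address holds the most-significant byte.
The bytes are already most-significant first: 0x6DAC.
0x6DAC = 28076.

28076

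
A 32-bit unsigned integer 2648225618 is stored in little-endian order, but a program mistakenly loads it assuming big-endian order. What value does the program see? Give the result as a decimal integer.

1387780253

2648225618 in 32-bit hexadecimal is 0x9DD8B752.
Stored little-endian, the bytes at ascending addresses are 52 B7 D8 9D.
Read back as big-endian, the last byte is least significant, giving 0x52B7D89D.
0x52B7D89D = 1387780253.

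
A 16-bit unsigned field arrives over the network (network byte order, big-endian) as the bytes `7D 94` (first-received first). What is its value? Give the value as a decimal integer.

32148

In big-endian order the high byte comes first in memory.
The bytes are already most-significant first: 0x7D94.
0x7D94 = 32148.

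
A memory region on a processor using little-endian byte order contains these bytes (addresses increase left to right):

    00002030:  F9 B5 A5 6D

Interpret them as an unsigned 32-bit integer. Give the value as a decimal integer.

In little-endian order the low byte comes first in memory.
Reassemble most-significant byte first: 6D A5 B5 F9 → 0x6DA5B5F9.
0x6DA5B5F9 = 1839576569.

1839576569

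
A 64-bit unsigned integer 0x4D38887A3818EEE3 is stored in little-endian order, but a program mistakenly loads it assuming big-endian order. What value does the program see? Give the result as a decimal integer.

16424091521919760461

Stored little-endian, the bytes at ascending addresses are E3 EE 18 38 7A 88 38 4D.
Read back as big-endian, the last byte is least significant, giving 0xE3EE18387A88384D.
0xE3EE18387A88384D = 16424091521919760461.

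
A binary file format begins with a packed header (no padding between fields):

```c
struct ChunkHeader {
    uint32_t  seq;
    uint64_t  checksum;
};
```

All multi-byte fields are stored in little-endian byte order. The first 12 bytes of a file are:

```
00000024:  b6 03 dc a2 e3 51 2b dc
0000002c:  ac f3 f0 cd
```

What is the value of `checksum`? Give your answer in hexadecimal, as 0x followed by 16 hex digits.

`checksum` follows `seq` (4 bytes), so it starts at byte offset 4 and occupies 8 bytes.
Bytes at offsets 4..11: E3 51 2B DC AC F3 F0 CD.
Little-endian stores the least-significant byte at the lowest address.
Reassemble most-significant byte first: CD F0 F3 AC DC 2B 51 E3 → 0xCDF0F3ACDC2B51E3.

0xCDF0F3ACDC2B51E3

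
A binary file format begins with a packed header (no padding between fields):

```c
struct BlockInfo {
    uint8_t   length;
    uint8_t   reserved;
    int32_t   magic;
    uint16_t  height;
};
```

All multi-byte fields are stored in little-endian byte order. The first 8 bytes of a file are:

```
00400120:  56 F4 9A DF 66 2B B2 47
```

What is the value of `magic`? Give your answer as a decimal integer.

728162202

`magic` follows `length` (1 B), `reserved` (1 B), so it starts at offset 1 + 1 = 2 and occupies 4 bytes.
Bytes at offsets 2..5: 9A DF 66 2B.
Little-endian: lowest address holds the least-significant byte.
Reassemble most-significant byte first: 2B 66 DF 9A → 0x2B66DF9A.
0x2B66DF9A = 728162202.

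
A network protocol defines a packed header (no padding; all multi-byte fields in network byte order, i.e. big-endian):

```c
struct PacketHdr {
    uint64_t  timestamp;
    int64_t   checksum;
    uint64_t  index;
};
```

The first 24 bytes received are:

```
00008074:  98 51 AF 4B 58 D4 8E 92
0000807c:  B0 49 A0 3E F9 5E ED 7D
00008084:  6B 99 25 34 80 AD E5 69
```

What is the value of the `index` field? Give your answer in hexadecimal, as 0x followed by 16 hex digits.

`index` follows `timestamp` (8 B), `checksum` (8 B), so it starts at offset 8 + 8 = 16 and occupies 8 bytes.
Bytes at offsets 16..23: 6B 99 25 34 80 AD E5 69.
Big-endian stores the most-significant byte at the lowest address.
The bytes are already most-significant first: 0x6B99253480ADE569.

0x6B99253480ADE569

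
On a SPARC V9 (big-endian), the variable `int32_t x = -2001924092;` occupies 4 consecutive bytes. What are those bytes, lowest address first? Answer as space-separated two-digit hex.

88 AD 10 04

Two's complement of -2001924092 in 32 bits: 2001924092 = 0x7752EFFC; invert → 0x88AD1003; add 1 → 0x88AD1004.
Split into bytes (most-significant first): 88 AD 10 04.
Big-endian stores the most-significant byte at the lowest address.
So the memory order matches the most-significant-first order: 88 AD 10 04.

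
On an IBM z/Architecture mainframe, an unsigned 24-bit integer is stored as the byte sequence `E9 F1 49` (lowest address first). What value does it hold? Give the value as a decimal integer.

15331657

Big-endian: lowest address holds the most-significant byte.
The bytes are already most-significant first: 0xE9F149.
0xE9F149 = 15331657.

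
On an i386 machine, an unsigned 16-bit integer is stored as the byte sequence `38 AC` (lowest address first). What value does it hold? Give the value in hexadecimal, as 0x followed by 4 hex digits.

Little-endian stores the least-significant byte at the lowest address.
Reassemble most-significant byte first: AC 38 → 0xAC38.

0xAC38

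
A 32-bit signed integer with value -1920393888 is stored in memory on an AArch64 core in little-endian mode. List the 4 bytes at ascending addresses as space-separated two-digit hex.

Two's complement of -1920393888 in 32 bits: 1920393888 = 0x7276E2A0; invert → 0x8D891D5F; add 1 → 0x8D891D60.
Split into bytes (most-significant first): 8D 89 1D 60.
Little-endian: lowest address holds the least-significant byte.
So at ascending addresses the bytes are 60 1D 89 8D.

60 1D 89 8D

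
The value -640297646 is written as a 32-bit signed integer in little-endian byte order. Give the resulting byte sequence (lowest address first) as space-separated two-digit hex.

Two's complement of -640297646 in 32 bits: 640297646 = 0x262A2AAE; invert → 0xD9D5D551; add 1 → 0xD9D5D552.
Split into bytes (most-significant first): D9 D5 D5 52.
Little-endian stores the least-significant byte at the lowest address.
So at ascending addresses the bytes are 52 D5 D5 D9.

52 D5 D5 D9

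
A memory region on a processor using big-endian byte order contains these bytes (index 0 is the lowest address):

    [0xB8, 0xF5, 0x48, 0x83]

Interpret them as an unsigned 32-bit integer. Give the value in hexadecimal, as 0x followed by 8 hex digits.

Big-endian stores the most-significant byte at the lowest address.
The bytes are already most-significant first: 0xB8F54883.

0xB8F54883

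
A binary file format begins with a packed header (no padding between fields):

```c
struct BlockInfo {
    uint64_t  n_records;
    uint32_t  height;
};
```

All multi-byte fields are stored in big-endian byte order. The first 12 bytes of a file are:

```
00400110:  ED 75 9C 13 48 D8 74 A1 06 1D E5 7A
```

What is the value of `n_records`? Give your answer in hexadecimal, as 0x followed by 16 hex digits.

`n_records` is the first field, at byte offset 0, occupying 8 bytes.
Bytes at offsets 0..7: ED 75 9C 13 48 D8 74 A1.
In big-endian order the high byte comes first in memory.
The bytes are already most-significant first: 0xED759C1348D874A1.

0xED759C1348D874A1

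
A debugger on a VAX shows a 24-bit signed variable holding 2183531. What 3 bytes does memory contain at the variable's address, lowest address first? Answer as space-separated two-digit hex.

2183531 in hexadecimal, padded to 24 bits, is 0x21516B.
Split into bytes (most-significant first): 21 51 6B.
Little-endian: lowest address holds the least-significant byte.
So at ascending addresses the bytes are 6B 51 21.

6B 51 21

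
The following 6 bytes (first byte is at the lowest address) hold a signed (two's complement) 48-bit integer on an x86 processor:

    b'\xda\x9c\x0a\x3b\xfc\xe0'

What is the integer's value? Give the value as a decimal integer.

-34101049778982

Little-endian stores the least-significant byte at the lowest address.
Reassemble most-significant byte first: E0 FC 3B 0A 9C DA → 0xE0FC3B0A9CDA.
Top bit is set, so as a signed 48-bit value this is 0xE0FC3B0A9CDA − 2^48 = -34101049778982.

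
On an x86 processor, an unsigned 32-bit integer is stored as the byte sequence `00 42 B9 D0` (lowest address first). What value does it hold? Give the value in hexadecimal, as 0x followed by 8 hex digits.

0xD0B94200

Little-endian: lowest address holds the least-significant byte.
Reassemble most-significant byte first: D0 B9 42 00 → 0xD0B94200.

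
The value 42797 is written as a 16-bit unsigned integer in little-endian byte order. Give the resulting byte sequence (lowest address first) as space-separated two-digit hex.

42797 in hexadecimal, padded to 16 bits, is 0xA72D.
Split into bytes (most-significant first): A7 2D.
Little-endian stores the least-significant byte at the lowest address.
So at ascending addresses the bytes are 2D A7.

2D A7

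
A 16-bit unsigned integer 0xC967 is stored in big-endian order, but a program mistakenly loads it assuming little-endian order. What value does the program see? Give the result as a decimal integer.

26569

Stored big-endian, the bytes at ascending addresses are C9 67.
Read back as little-endian, the first byte is least significant, giving 0x67C9.
0x67C9 = 26569.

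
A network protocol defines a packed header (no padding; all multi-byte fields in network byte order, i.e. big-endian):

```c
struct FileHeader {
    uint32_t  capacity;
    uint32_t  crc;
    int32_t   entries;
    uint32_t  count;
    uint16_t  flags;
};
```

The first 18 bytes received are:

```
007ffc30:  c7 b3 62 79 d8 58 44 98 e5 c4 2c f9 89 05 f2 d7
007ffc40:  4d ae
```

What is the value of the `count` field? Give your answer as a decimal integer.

2298868439

`count` follows `capacity` (4 B), `crc` (4 B), `entries` (4 B), so it starts at offset 4 + 4 + 4 = 12 and occupies 4 bytes.
Bytes at offsets 12..15: 89 05 F2 D7.
Big-endian: lowest address holds the most-significant byte.
The bytes are already most-significant first: 0x8905F2D7.
0x8905F2D7 = 2298868439.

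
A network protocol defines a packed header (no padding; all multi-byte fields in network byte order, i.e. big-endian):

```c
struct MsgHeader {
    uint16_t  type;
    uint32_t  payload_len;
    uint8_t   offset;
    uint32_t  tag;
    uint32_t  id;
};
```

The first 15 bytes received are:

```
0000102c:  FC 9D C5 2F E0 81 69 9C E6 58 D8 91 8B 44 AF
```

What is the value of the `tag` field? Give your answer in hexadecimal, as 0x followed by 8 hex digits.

0x9CE658D8

`tag` follows `type` (2 B), `payload_len` (4 B), `offset` (1 B), so it starts at offset 2 + 4 + 1 = 7 and occupies 4 bytes.
Bytes at offsets 7..10: 9C E6 58 D8.
Big-endian: lowest address holds the most-significant byte.
The bytes are already most-significant first: 0x9CE658D8.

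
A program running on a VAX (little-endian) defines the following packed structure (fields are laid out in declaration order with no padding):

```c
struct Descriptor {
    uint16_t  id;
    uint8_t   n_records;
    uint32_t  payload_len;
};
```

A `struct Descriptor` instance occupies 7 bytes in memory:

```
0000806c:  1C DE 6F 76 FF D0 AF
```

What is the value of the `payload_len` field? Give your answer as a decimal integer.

`payload_len` follows `id` (2 B), `n_records` (1 B), so it starts at offset 2 + 1 = 3 and occupies 4 bytes.
Bytes at offsets 3..6: 76 FF D0 AF.
In little-endian order the low byte comes first in memory.
Reassemble most-significant byte first: AF D0 FF 76 → 0xAFD0FF76.
0xAFD0FF76 = 2949709686.

2949709686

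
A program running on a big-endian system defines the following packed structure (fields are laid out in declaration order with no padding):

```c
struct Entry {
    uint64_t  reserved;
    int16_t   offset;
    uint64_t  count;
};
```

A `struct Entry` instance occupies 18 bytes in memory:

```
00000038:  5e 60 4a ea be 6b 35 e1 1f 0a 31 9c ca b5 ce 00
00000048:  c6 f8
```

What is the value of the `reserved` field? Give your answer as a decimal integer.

6800517809406948833

`reserved` is the first field, at byte offset 0, occupying 8 bytes.
Bytes at offsets 0..7: 5E 60 4A EA BE 6B 35 E1.
In big-endian order the high byte comes first in memory.
The bytes are already most-significant first: 0x5E604AEABE6B35E1.
0x5E604AEABE6B35E1 = 6800517809406948833.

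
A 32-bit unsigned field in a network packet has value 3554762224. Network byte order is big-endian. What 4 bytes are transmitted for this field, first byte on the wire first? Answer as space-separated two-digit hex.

D3 E1 5D F0

3554762224 in hexadecimal, padded to 32 bits, is 0xD3E15DF0.
Split into bytes (most-significant first): D3 E1 5D F0.
Big-endian: lowest address holds the most-significant byte.
So the memory order matches the most-significant-first order: D3 E1 5D F0.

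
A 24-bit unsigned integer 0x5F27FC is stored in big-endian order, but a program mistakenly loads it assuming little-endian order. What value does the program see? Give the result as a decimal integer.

16525151

Stored big-endian, the bytes at ascending addresses are 5F 27 FC.
Read back as little-endian, the first byte is least significant, giving 0xFC275F.
0xFC275F = 16525151.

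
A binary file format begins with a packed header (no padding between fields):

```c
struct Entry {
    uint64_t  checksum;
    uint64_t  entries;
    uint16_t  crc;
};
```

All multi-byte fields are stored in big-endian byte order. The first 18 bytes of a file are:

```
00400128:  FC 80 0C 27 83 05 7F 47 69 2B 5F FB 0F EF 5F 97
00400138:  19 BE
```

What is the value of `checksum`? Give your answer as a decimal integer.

18194555858418237255

`checksum` is the first field, at byte offset 0, occupying 8 bytes.
Bytes at offsets 0..7: FC 80 0C 27 83 05 7F 47.
Big-endian: lowest address holds the most-significant byte.
The bytes are already most-significant first: 0xFC800C2783057F47.
0xFC800C2783057F47 = 18194555858418237255.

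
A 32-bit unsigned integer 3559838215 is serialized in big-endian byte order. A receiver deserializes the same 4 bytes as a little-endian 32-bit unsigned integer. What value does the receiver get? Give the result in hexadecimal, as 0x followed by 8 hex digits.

0x07D22ED4

3559838215 in 32-bit hexadecimal is 0xD42ED207.
Stored big-endian, the bytes at ascending addresses are D4 2E D2 07.
Read back as little-endian, the first byte is least significant, giving 0x07D22ED4.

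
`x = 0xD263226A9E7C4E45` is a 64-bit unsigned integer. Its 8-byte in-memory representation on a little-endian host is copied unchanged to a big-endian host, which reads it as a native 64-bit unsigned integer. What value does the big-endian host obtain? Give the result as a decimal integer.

Stored little-endian, the bytes at ascending addresses are 45 4E 7C 9E 6A 22 63 D2.
Read back as big-endian, the last byte is least significant, giving 0x454E7C9E6A2263D2.
0x454E7C9E6A2263D2 = 4994066056627774418.

4994066056627774418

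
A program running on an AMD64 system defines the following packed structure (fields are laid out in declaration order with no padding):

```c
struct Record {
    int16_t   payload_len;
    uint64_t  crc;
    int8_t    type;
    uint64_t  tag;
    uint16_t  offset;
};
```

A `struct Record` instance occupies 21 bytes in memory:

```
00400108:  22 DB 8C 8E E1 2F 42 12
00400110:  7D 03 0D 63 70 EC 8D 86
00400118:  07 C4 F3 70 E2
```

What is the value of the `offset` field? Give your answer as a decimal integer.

57968

`offset` follows `payload_len` (2 B), `crc` (8 B), `type` (1 B), `tag` (8 B), so it starts at offset 2 + 8 + 1 + 8 = 19 and occupies 2 bytes.
Bytes at offsets 19..20: 70 E2.
Little-endian stores the least-significant byte at the lowest address.
Reassemble most-significant byte first: E2 70 → 0xE270.
0xE270 = 57968.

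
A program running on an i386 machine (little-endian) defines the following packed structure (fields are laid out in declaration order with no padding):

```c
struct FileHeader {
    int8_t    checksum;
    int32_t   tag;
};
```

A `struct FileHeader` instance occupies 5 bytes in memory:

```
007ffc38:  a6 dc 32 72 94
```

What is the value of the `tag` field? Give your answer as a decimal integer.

-1804455204

`tag` follows `checksum` (1 byte), so it starts at byte offset 1 and occupies 4 bytes.
Bytes at offsets 1..4: DC 32 72 94.
Little-endian stores the least-significant byte at the lowest address.
Reassemble most-significant byte first: 94 72 32 DC → 0x947232DC.
Top bit is set, so as a signed 32-bit value this is 0x947232DC − 2^32 = -1804455204.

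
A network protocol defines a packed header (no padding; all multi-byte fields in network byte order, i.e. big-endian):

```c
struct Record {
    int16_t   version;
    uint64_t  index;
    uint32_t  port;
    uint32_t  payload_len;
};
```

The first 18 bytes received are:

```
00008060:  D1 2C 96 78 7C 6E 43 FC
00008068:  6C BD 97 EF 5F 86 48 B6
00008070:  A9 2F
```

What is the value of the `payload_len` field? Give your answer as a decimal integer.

`payload_len` follows `version` (2 B), `index` (8 B), `port` (4 B), so it starts at offset 2 + 8 + 4 = 14 and occupies 4 bytes.
Bytes at offsets 14..17: 48 B6 A9 2F.
In big-endian order the high byte comes first in memory.
The bytes are already most-significant first: 0x48B6A92F.
0x48B6A92F = 1219930415.

1219930415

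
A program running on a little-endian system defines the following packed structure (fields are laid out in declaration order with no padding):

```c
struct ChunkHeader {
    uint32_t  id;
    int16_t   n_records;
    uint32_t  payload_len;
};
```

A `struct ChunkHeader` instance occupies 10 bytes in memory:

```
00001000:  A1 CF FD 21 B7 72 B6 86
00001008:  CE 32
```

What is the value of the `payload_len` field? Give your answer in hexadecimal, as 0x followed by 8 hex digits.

`payload_len` follows `id` (4 B), `n_records` (2 B), so it starts at offset 4 + 2 = 6 and occupies 4 bytes.
Bytes at offsets 6..9: B6 86 CE 32.
Little-endian stores the least-significant byte at the lowest address.
Reassemble most-significant byte first: 32 CE 86 B6 → 0x32CE86B6.

0x32CE86B6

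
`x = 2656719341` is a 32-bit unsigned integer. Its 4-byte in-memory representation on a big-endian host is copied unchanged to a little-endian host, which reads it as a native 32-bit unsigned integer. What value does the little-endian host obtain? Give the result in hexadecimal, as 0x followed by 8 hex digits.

2656719341 in 32-bit hexadecimal is 0x9E5A51ED.
Stored big-endian, the bytes at ascending addresses are 9E 5A 51 ED.
Read back as little-endian, the first byte is least significant, giving 0xED515A9E.

0xED515A9E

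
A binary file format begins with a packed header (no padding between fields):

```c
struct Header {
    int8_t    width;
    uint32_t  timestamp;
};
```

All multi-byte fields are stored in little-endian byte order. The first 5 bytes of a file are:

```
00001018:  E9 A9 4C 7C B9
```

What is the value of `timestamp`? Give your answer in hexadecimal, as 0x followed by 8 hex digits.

`timestamp` follows `width` (1 byte), so it starts at byte offset 1 and occupies 4 bytes.
Bytes at offsets 1..4: A9 4C 7C B9.
Little-endian stores the least-significant byte at the lowest address.
Reassemble most-significant byte first: B9 7C 4C A9 → 0xB97C4CA9.

0xB97C4CA9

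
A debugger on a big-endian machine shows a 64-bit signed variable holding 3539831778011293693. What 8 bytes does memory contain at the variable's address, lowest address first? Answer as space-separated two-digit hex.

3539831778011293693 in hexadecimal, padded to 64 bits, is 0x3120023F4D00A7FD.
Split into bytes (most-significant first): 31 20 02 3F 4D 00 A7 FD.
Big-endian stores the most-significant byte at the lowest address.
So the memory order matches the most-significant-first order: 31 20 02 3F 4D 00 A7 FD.

31 20 02 3F 4D 00 A7 FD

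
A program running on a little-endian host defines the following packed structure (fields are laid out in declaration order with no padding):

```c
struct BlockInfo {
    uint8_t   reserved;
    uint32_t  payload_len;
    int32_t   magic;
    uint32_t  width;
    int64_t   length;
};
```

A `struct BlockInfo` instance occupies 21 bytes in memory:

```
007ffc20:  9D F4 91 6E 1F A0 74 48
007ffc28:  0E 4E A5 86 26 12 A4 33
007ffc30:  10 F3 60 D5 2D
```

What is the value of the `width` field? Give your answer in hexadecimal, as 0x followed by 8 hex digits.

`width` follows `reserved` (1 B), `payload_len` (4 B), `magic` (4 B), so it starts at offset 1 + 4 + 4 = 9 and occupies 4 bytes.
Bytes at offsets 9..12: 4E A5 86 26.
Little-endian: lowest address holds the least-significant byte.
Reassemble most-significant byte first: 26 86 A5 4E → 0x2686A54E.

0x2686A54E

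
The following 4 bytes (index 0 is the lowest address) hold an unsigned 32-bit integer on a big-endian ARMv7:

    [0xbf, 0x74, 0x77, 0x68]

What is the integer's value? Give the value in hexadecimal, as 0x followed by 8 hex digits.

0xBF747768

In big-endian order the high byte comes first in memory.
The bytes are already most-significant first: 0xBF747768.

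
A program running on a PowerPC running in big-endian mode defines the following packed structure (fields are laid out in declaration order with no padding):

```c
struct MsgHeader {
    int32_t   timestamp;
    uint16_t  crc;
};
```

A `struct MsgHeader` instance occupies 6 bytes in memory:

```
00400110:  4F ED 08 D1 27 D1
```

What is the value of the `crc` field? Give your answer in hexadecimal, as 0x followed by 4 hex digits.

0x27D1

`crc` follows `timestamp` (4 bytes), so it starts at byte offset 4 and occupies 2 bytes.
Bytes at offsets 4..5: 27 D1.
Big-endian stores the most-significant byte at the lowest address.
The bytes are already most-significant first: 0x27D1.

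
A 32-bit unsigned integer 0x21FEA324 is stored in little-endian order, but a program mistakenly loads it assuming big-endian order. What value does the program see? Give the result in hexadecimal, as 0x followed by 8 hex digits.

Stored little-endian, the bytes at ascending addresses are 24 A3 FE 21.
Read back as big-endian, the last byte is least significant, giving 0x24A3FE21.

0x24A3FE21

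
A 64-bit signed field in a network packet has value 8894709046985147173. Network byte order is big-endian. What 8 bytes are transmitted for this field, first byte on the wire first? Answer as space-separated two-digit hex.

7B 70 5A C0 86 00 C3 25

8894709046985147173 in hexadecimal, padded to 64 bits, is 0x7B705AC08600C325.
Split into bytes (most-significant first): 7B 70 5A C0 86 00 C3 25.
Big-endian: lowest address holds the most-significant byte.
So the memory order matches the most-significant-first order: 7B 70 5A C0 86 00 C3 25.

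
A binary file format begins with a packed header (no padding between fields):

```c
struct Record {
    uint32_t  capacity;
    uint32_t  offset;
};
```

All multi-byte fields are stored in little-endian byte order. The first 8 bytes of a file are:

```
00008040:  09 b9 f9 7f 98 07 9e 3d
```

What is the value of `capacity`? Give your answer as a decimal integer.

`capacity` is the first field, at byte offset 0, occupying 4 bytes.
Bytes at offsets 0..3: 09 B9 F9 7F.
Little-endian: lowest address holds the least-significant byte.
Reassemble most-significant byte first: 7F F9 B9 09 → 0x7FF9B909.
0x7FF9B909 = 2147072265.

2147072265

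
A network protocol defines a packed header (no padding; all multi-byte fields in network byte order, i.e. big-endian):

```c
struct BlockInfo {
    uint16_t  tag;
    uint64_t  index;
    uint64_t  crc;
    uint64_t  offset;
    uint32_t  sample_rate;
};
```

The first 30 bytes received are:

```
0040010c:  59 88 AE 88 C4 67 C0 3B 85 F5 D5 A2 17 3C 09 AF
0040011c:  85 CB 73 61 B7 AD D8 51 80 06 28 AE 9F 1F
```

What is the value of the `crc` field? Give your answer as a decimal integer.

`crc` follows `tag` (2 B), `index` (8 B), so it starts at offset 2 + 8 = 10 and occupies 8 bytes.
Bytes at offsets 10..17: D5 A2 17 3C 09 AF 85 CB.
In big-endian order the high byte comes first in memory.
The bytes are already most-significant first: 0xD5A2173C09AF85CB.
0xD5A2173C09AF85CB = 15393892022933751243.

15393892022933751243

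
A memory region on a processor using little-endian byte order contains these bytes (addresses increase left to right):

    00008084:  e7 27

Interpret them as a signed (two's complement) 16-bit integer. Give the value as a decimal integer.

Little-endian: lowest address holds the least-significant byte.
Reassemble most-significant byte first: 27 E7 → 0x27E7.
0x27E7 = 10215.

10215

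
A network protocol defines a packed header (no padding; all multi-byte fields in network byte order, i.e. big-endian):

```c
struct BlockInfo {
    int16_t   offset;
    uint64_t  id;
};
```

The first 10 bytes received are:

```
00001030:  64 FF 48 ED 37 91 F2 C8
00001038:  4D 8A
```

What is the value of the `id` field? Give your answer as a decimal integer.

5254917440194235786

`id` follows `offset` (2 bytes), so it starts at byte offset 2 and occupies 8 bytes.
Bytes at offsets 2..9: 48 ED 37 91 F2 C8 4D 8A.
Big-endian stores the most-significant byte at the lowest address.
The bytes are already most-significant first: 0x48ED3791F2C84D8A.
0x48ED3791F2C84D8A = 5254917440194235786.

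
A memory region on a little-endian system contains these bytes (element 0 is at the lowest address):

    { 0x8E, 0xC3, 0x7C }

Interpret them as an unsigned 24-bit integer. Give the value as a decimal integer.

Little-endian stores the least-significant byte at the lowest address.
Reassemble most-significant byte first: 7C C3 8E → 0x7CC38E.
0x7CC38E = 8176526.

8176526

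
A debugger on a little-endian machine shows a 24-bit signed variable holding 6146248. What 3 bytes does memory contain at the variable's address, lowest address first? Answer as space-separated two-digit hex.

C8 C8 5D

6146248 in hexadecimal, padded to 24 bits, is 0x5DC8C8.
Split into bytes (most-significant first): 5D C8 C8.
Little-endian stores the least-significant byte at the lowest address.
So at ascending addresses the bytes are C8 C8 5D.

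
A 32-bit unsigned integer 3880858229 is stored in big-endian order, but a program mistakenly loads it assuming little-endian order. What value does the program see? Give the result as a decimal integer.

1966232039

3880858229 in 32-bit hexadecimal is 0xE7513275.
Stored big-endian, the bytes at ascending addresses are E7 51 32 75.
Read back as little-endian, the first byte is least significant, giving 0x753251E7.
0x753251E7 = 1966232039.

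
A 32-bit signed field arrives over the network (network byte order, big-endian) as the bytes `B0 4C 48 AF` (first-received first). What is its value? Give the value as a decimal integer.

Big-endian: lowest address holds the most-significant byte.
The bytes are already most-significant first: 0xB04C48AF.
Top bit is set, so as a signed 32-bit value this is 0xB04C48AF − 2^32 = -1337177937.

-1337177937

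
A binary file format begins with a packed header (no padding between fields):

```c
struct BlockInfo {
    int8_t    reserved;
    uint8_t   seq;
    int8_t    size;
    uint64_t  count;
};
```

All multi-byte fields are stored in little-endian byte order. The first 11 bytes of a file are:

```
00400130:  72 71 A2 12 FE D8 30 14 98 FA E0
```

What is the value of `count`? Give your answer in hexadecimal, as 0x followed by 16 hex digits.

0xE0FA981430D8FE12

`count` follows `reserved` (1 B), `seq` (1 B), `size` (1 B), so it starts at offset 1 + 1 + 1 = 3 and occupies 8 bytes.
Bytes at offsets 3..10: 12 FE D8 30 14 98 FA E0.
In little-endian order the low byte comes first in memory.
Reassemble most-significant byte first: E0 FA 98 14 30 D8 FE 12 → 0xE0FA981430D8FE12.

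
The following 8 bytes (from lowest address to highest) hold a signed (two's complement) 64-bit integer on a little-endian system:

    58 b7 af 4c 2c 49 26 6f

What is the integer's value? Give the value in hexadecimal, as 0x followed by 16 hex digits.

In little-endian order the low byte comes first in memory.
Reassemble most-significant byte first: 6F 26 49 2C 4C AF B7 58 → 0x6F26492C4CAFB758.

0x6F26492C4CAFB758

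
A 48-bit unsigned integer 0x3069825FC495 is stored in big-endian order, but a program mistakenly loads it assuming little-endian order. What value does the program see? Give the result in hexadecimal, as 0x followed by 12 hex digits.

0x95C45F826930

Stored big-endian, the bytes at ascending addresses are 30 69 82 5F C4 95.
Read back as little-endian, the first byte is least significant, giving 0x95C45F826930.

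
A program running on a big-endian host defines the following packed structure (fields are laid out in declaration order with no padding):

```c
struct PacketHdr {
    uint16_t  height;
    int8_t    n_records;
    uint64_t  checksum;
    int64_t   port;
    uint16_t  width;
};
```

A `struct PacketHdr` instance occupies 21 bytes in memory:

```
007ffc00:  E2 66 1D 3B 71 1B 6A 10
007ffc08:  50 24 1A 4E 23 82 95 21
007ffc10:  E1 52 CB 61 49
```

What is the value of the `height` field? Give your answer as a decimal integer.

57958

`height` is the first field, at byte offset 0, occupying 2 bytes.
Bytes at offsets 0..1: E2 66.
In big-endian order the high byte comes first in memory.
The bytes are already most-significant first: 0xE266.
0xE266 = 57958.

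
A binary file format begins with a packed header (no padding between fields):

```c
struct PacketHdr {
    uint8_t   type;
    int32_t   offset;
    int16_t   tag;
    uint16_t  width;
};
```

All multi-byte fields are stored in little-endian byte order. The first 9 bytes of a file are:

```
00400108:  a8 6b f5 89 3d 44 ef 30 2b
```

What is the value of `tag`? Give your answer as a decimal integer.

`tag` follows `type` (1 B), `offset` (4 B), so it starts at offset 1 + 4 = 5 and occupies 2 bytes.
Bytes at offsets 5..6: 44 EF.
Little-endian stores the least-significant byte at the lowest address.
Reassemble most-significant byte first: EF 44 → 0xEF44.
Top bit is set, so as a signed 16-bit value this is 0xEF44 − 2^16 = -4284.

-4284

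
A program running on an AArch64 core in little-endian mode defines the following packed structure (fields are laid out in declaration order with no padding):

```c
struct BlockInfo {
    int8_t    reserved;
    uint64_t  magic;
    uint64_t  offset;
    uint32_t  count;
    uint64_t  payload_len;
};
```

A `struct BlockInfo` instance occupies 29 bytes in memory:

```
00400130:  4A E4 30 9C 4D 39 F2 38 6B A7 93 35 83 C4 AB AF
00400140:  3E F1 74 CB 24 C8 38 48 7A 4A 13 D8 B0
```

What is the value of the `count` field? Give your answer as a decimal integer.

617313521

`count` follows `reserved` (1 B), `magic` (8 B), `offset` (8 B), so it starts at offset 1 + 8 + 8 = 17 and occupies 4 bytes.
Bytes at offsets 17..20: F1 74 CB 24.
Little-endian stores the least-significant byte at the lowest address.
Reassemble most-significant byte first: 24 CB 74 F1 → 0x24CB74F1.
0x24CB74F1 = 617313521.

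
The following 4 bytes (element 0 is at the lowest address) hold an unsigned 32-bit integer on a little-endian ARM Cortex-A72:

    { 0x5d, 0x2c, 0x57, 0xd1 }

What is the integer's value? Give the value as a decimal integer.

3512151133

Little-endian: lowest address holds the least-significant byte.
Reassemble most-significant byte first: D1 57 2C 5D → 0xD1572C5D.
0xD1572C5D = 3512151133.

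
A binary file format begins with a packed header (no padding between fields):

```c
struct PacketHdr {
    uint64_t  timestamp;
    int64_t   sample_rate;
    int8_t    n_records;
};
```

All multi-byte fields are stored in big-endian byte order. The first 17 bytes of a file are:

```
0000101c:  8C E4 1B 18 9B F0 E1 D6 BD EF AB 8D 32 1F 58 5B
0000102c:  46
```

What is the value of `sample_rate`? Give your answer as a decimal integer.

`sample_rate` follows `timestamp` (8 bytes), so it starts at byte offset 8 and occupies 8 bytes.
Bytes at offsets 8..15: BD EF AB 8D 32 1F 58 5B.
In big-endian order the high byte comes first in memory.
The bytes are already most-significant first: 0xBDEFAB8D321F585B.
Top bit is set, so as a signed 64-bit value this is 0xBDEFAB8D321F585B − 2^64 = -4760397658187671461.

-4760397658187671461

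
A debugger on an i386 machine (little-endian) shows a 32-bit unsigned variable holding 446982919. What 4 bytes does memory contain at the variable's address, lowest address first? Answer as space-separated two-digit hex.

446982919 in hexadecimal, padded to 32 bits, is 0x1AA46B07.
Split into bytes (most-significant first): 1A A4 6B 07.
Little-endian stores the least-significant byte at the lowest address.
So at ascending addresses the bytes are 07 6B A4 1A.

07 6B A4 1A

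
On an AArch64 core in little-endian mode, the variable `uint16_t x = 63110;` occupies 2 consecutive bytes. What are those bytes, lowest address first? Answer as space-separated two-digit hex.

63110 in hexadecimal, padded to 16 bits, is 0xF686.
Split into bytes (most-significant first): F6 86.
Little-endian: lowest address holds the least-significant byte.
So at ascending addresses the bytes are 86 F6.

86 F6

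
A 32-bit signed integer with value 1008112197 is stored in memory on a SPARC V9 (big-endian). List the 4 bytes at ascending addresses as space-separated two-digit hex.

1008112197 in hexadecimal, padded to 32 bits, is 0x3C169245.
Split into bytes (most-significant first): 3C 16 92 45.
Big-endian: lowest address holds the most-significant byte.
So the memory order matches the most-significant-first order: 3C 16 92 45.

3C 16 92 45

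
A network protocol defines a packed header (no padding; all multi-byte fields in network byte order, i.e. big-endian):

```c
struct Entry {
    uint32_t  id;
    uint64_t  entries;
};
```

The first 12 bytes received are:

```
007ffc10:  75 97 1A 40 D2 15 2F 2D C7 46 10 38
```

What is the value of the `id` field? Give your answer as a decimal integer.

`id` is the first field, at byte offset 0, occupying 4 bytes.
Bytes at offsets 0..3: 75 97 1A 40.
In big-endian order the high byte comes first in memory.
The bytes are already most-significant first: 0x75971A40.
0x75971A40 = 1972836928.

1972836928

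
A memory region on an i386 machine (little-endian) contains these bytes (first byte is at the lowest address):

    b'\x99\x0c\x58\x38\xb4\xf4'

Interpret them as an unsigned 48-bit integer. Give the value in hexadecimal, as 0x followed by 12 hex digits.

0xF4B438580C99

Little-endian stores the least-significant byte at the lowest address.
Reassemble most-significant byte first: F4 B4 38 58 0C 99 → 0xF4B438580C99.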